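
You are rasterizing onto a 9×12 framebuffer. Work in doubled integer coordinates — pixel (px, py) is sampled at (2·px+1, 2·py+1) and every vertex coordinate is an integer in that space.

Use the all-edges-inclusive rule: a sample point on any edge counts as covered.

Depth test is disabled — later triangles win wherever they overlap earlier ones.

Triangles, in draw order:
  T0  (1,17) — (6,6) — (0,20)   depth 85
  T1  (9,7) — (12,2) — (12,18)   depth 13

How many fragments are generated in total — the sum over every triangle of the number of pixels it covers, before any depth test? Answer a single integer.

T0:
  2·area = 4
  edge (1, 17)→(6, 6): d=(5,-11) inclusive
  edge (6, 6)→(0, 20): d=(-6,14) inclusive
  edge (0, 20)→(1, 17): d=(1,-3) inclusive
    (2,2)@(5, 5): e=[-16,20,0] → ·  [on edge]
    (1,5)@(3, 11): e=[-8,12,0] → ·  [on edge]
    (1,6)@(3, 13): e=[2,0,2] → #  [on edge]
    (2,6)@(5, 13): e=[24,-28,8] → ·
    (1,7)@(3, 15): e=[12,-12,4] → ·
    (0,8)@(1, 17): e=[0,4,0] → #  [on edge]
    (1,8)@(3, 17): e=[22,-24,6] → ·
    (0,9)@(1, 19): e=[10,-8,2] → ·
  covered (2 px):
    · · · · · · · · ·
    · · · · · · · · ·
    · · · · · · · · ·
    · · · · · · · · ·
    · · · · · · · · ·
    · · · · · · · · ·
    · # · · · · · · ·
    · · · · · · · · ·
    # · · · · · · · ·
    · · · · · · · · ·
    · · · · · · · · ·
    · · · · · · · · ·
T1:
  2·area = 48
  edge (9, 7)→(12, 2): d=(3,-5) inclusive
  edge (12, 2)→(12, 18): d=(0,16) inclusive
  edge (12, 18)→(9, 7): d=(-3,-11) inclusive
    (5,2)@(11, 5): e=[4,16,28] → #
    (6,2)@(13, 5): e=[14,-16,50] → ·
    (4,3)@(9, 7): e=[0,48,0] → #  [on edge]
    (6,3)@(13, 7): e=[20,-16,44] → ·
    (4,4)@(9, 9): e=[6,48,-6] → ·
    (5,4)@(11, 9): e=[16,16,16] → #
    (6,4)@(13, 9): e=[26,-16,38] → ·
    (5,5)@(11, 11): e=[22,16,10] → #
    (6,5)@(13, 11): e=[32,-16,32] → ·
    (5,6)@(11, 13): e=[28,16,4] → #
    (6,6)@(13, 13): e=[38,-16,26] → ·
    (5,7)@(11, 15): e=[34,16,-2] → ·
    (1,8)@(3, 17): e=[0,144,-96] → ·  [on edge]
  covered (6 px):
    · · · · · · · · ·
    · · · · · · · · ·
    · · · · · # · · ·
    · · · · # # · · ·
    · · · · · # · · ·
    · · · · · # · · ·
    · · · · · # · · ·
    · · · · · · · · ·
    · · · · · · · · ·
    · · · · · · · · ·
    · · · · · · · · ·
    · · · · · · · · ·

Answer: 8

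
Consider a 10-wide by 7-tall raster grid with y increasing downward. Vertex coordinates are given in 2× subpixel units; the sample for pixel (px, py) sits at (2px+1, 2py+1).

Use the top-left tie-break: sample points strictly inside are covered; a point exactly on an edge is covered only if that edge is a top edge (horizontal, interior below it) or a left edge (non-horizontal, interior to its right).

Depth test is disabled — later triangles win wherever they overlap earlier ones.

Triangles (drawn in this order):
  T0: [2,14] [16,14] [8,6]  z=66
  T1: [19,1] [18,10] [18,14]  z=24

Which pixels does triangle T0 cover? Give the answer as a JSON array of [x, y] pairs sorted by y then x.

T0:
  2·area = 112  (B↔C swapped to make it positive)
  edge (2, 14)→(8, 6): d=(6,-8) top-left  bias=+0
  edge (8, 6)→(16, 14): d=(8,8) right/bottom  bias=-1
  edge (16, 14)→(2, 14): d=(-14,0) right/bottom  bias=-1
    (1,0)@(3, 1): e=[-70,0,182] → ·  [on edge]
    (2,1)@(5, 3): e=[-42,0,154] → ·  [on edge]
    (3,2)@(7, 5): e=[-14,0,126] → ·  [on edge]
    (4,3)@(9, 7): e=[14,0,98] → ·  [on edge]
    (3,4)@(7, 9): e=[10,32,70] → #
    (4,4)@(9, 9): e=[26,16,70] → #
    (5,4)@(11, 9): e=[42,0,70] → ·  [on edge]
    (2,5)@(5, 11): e=[6,64,42] → #
    (5,5)@(11, 11): e=[54,16,42] → #
    (6,5)@(13, 11): e=[70,0,42] → ·  [on edge]
    (1,6)@(3, 13): e=[2,96,14] → #
    (6,6)@(13, 13): e=[82,16,14] → #
    (7,6)@(15, 13): e=[98,0,14] → ·  [on edge]
  covered (12 px):
    · · · · · · · · · ·
    · · · · · · · · · ·
    · · · · · · · · · ·
    · · · · · · · · · ·
    · · · # # · · · · ·
    · · # # # # · · · ·
    · # # # # # # · · ·
T1:
  2·area = 4  (B↔C swapped to make it positive)
  edge (19, 1)→(18, 14): d=(-1,13) right/bottom  bias=-1
  edge (18, 14)→(18, 10): d=(0,-4) top-left  bias=+0
  edge (18, 10)→(19, 1): d=(1,-9) top-left  bias=+0
    (9,0)@(19, 1): e=[0,4,0] → ·  [on edge]
  covered (0 px):
    · · · · · · · · · ·
    · · · · · · · · · ·
    · · · · · · · · · ·
    · · · · · · · · · ·
    · · · · · · · · · ·
    · · · · · · · · · ·
    · · · · · · · · · ·

Result: [[3,4],[4,4],[2,5],[3,5],[4,5],[5,5],[1,6],[2,6],[3,6],[4,6],[5,6],[6,6]]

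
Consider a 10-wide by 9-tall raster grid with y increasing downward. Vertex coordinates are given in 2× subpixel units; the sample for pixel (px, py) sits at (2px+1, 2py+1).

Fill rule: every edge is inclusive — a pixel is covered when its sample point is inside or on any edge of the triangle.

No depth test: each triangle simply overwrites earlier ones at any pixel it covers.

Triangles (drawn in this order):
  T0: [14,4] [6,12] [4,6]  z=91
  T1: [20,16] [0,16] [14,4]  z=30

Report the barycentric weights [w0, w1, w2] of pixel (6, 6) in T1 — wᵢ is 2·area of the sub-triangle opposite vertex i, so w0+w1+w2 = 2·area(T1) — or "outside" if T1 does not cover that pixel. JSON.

T0:
  2·area = 64
  edge (14, 4)→(6, 12): d=(-8,8) inclusive
  edge (6, 12)→(4, 6): d=(-2,-6) inclusive
  edge (4, 6)→(14, 4): d=(10,-2) inclusive
    (8,0)@(17, 1): e=[0,88,-24] → .  [on edge]
    (1,1)@(3, 3): e=[96,0,-32] → .  [on edge]
    (7,1)@(15, 3): e=[0,72,-8] → .  [on edge]
    (9,1)@(19, 3): e=[-32,96,0] → .  [on edge]
    (4,2)@(9, 5): e=[32,32,0] → X  [on edge]
    (5,2)@(11, 5): e=[16,44,4] → X
    (6,2)@(13, 5): e=[0,56,8] → X  [on edge]
    (7,2)@(15, 5): e=[-16,68,12] → .
    (2,3)@(5, 7): e=[48,4,12] → X
    (3,3)@(7, 7): e=[32,16,16] → X
    (5,3)@(11, 7): e=[0,40,24] → X  [on edge]
    (6,3)@(13, 7): e=[-16,52,28] → .
    (2,4)@(5, 9): e=[32,0,32] → X  [on edge]
    (4,4)@(9, 9): e=[0,24,40] → X  [on edge]
    (3,5)@(7, 11): e=[0,8,56] → X  [on edge]
    (2,6)@(5, 13): e=[0,-8,72] → .  [on edge]
    (1,7)@(3, 15): e=[0,-24,88] → .  [on edge]
    (3,7)@(7, 15): e=[-32,0,96] → .  [on edge]
    (0,8)@(1, 17): e=[0,-40,104] → .  [on edge]
  covered (11 px):
    . . . . . . . . . .
    . . . . . . . . . .
    . . . . X X X . . .
    . . X X X X . . . .
    . . X X X . . . . .
    . . . X . . . . . .
    . . . . . . . . . .
    . . . . . . . . . .
    . . . . . . . . . .
T1:
  2·area = 240
  edge (20, 16)→(0, 16): d=(-20,0) inclusive
  edge (0, 16)→(14, 4): d=(14,-12) inclusive
  edge (14, 4)→(20, 16): d=(6,12) inclusive
    (6,2)@(13, 5): e=[220,2,18] → X
    (7,2)@(15, 5): e=[220,26,-6] → .
    (5,3)@(11, 7): e=[180,6,54] → X
    (7,3)@(15, 7): e=[180,54,6] → X
    (8,3)@(17, 7): e=[180,78,-18] → .
    (4,4)@(9, 9): e=[140,10,90] → X
    (8,4)@(17, 9): e=[140,106,-6] → .
    (3,5)@(7, 11): e=[100,14,126] → X
    (8,5)@(17, 11): e=[100,134,6] → X
    (9,5)@(19, 11): e=[100,158,-18] → .
    (2,6)@(5, 13): e=[60,18,162] → X
    (9,6)@(19, 13): e=[60,186,-6] → .
  covered (30 px):
    . . . . . . . . . .
    . . . . . . . . . .
    . . . . . . X . . .
    . . . . . X X X . .
    . . . . X X X X . .
    . . . X X X X X X .
    . . X X X X X X X .
    . X X X X X X X X X
    . . . . . . . . . .

Answer: [114,66,60]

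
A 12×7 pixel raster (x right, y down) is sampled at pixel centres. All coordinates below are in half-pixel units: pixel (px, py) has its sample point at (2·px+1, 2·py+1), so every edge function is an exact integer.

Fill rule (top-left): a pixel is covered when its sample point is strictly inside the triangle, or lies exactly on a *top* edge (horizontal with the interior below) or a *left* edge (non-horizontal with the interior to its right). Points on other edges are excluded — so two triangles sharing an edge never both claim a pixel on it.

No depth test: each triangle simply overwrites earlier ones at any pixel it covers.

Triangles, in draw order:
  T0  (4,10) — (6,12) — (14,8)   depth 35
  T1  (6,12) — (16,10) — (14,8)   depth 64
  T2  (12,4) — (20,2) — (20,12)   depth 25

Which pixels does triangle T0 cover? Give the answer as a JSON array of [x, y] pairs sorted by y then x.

T0:
  2·area = 24  (B↔C swapped to make it positive)
  edge (4, 10)→(14, 8): d=(10,-2) top-left  bias=+0
  edge (14, 8)→(6, 12): d=(-8,4) right/bottom  bias=-1
  edge (6, 12)→(4, 10): d=(-2,-2) top-left  bias=+0
    (0,3)@(1, 7): e=[-36,60,0] → .  [on edge]
    (9,3)@(19, 7): e=[0,-12,36] → .  [on edge]
    (1,4)@(3, 9): e=[-12,36,0] → .  [on edge]
    (4,4)@(9, 9): e=[0,12,12] → X  [on edge]
    (5,4)@(11, 9): e=[4,4,16] → X
    (6,4)@(13, 9): e=[8,-4,20] → .
    (2,5)@(5, 11): e=[12,12,0] → X  [on edge]
    (3,5)@(7, 11): e=[16,4,4] → X
    (4,5)@(9, 11): e=[20,-4,8] → .
    (5,5)@(11, 11): e=[24,-12,12] → .
    (2,6)@(5, 13): e=[32,-4,-4] → .
    (3,6)@(7, 13): e=[36,-12,0] → .  [on edge]
  covered (4 px):
    . . . . . . . . . . . .
    . . . . . . . . . . . .
    . . . . . . . . . . . .
    . . . . . . . . . . . .
    . . . . X X . . . . . .
    . . X X . . . . . . . .
    . . . . . . . . . . . .
T1:
  2·area = 24  (B↔C swapped to make it positive)
  edge (6, 12)→(14, 8): d=(8,-4) top-left  bias=+0
  edge (14, 8)→(16, 10): d=(2,2) right/bottom  bias=-1
  edge (16, 10)→(6, 12): d=(-10,2) right/bottom  bias=-1
    (3,0)@(7, 1): e=[-84,0,108] → .  [on edge]
    (4,1)@(9, 3): e=[-60,0,84] → .  [on edge]
    (5,2)@(11, 5): e=[-36,0,60] → .  [on edge]
    (6,3)@(13, 7): e=[-12,0,36] → .  [on edge]
    (6,4)@(13, 9): e=[4,4,16] → X
    (7,4)@(15, 9): e=[12,0,12] → .  [on edge]
    (10,4)@(21, 9): e=[36,-12,0] → .  [on edge]
    (4,5)@(9, 11): e=[4,16,4] → X
    (5,5)@(11, 11): e=[12,12,0] → .  [on edge]
    (6,5)@(13, 11): e=[20,8,-4] → .
    (8,5)@(17, 11): e=[36,0,-12] → .  [on edge]
    (0,6)@(1, 13): e=[-12,36,0] → .  [on edge]
    (9,6)@(19, 13): e=[60,0,-36] → .  [on edge]
  covered (2 px):
    . . . . . . . . . . . .
    . . . . . . . . . . . .
    . . . . . . . . . . . .
    . . . . . . . . . . . .
    . . . . . . X . . . . .
    . . . . X . . . . . . .
    . . . . . . . . . . . .
T2:
  2·area = 80
  edge (12, 4)→(20, 2): d=(8,-2) top-left  bias=+0
  edge (20, 2)→(20, 12): d=(0,10) right/bottom  bias=-1
  edge (20, 12)→(12, 4): d=(-8,-8) top-left  bias=+0
    (4,0)@(9, 1): e=[-30,110,0] → .  [on edge]
    (5,1)@(11, 3): e=[-10,90,0] → .  [on edge]
    (8,1)@(17, 3): e=[2,30,48] → X
    (9,1)@(19, 3): e=[6,10,64] → X
    (10,1)@(21, 3): e=[10,-10,80] → .
    (6,2)@(13, 5): e=[10,70,0] → X  [on edge]
    (7,2)@(15, 5): e=[14,50,16] → X
    (10,2)@(21, 5): e=[26,-10,64] → .
    (6,3)@(13, 7): e=[26,70,-16] → .
    (7,3)@(15, 7): e=[30,50,0] → X  [on edge]
    (10,3)@(21, 7): e=[42,-10,48] → .
    (7,4)@(15, 9): e=[46,50,-16] → .
    (8,4)@(17, 9): e=[50,30,0] → X  [on edge]
    (9,5)@(19, 11): e=[70,10,0] → X  [on edge]
    (10,6)@(21, 13): e=[90,-10,0] → .  [on edge]
  covered (12 px):
    . . . . . . . . . . . .
    . . . . . . . . X X . .
    . . . . . . X X X X . .
    . . . . . . . X X X . .
    . . . . . . . . X X . .
    . . . . . . . . . X . .
    . . . . . . . . . . . .

Final: [[4,4],[5,4],[2,5],[3,5]]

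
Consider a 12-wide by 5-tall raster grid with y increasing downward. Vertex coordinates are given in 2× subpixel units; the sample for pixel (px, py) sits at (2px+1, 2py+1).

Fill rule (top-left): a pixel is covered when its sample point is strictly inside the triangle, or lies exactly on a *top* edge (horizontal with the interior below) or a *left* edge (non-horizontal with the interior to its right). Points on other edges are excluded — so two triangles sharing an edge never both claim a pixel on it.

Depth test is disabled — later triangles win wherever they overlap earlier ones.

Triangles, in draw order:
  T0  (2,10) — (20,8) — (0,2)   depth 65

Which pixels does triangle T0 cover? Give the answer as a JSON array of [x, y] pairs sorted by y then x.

T0:
  2·area = 148  (B↔C swapped to make it positive)
  edge (2, 10)→(0, 2): d=(-2,-8) top-left  bias=+0
  edge (0, 2)→(20, 8): d=(20,6) right/bottom  bias=-1
  edge (20, 8)→(2, 10): d=(-18,2) right/bottom  bias=-1
    (0,1)@(1, 3): e=[6,14,128] → X
    (1,1)@(3, 3): e=[22,2,124] → X
    (2,1)@(5, 3): e=[38,-10,120] → .
    (0,2)@(1, 5): e=[2,54,92] → X
    (2,2)@(5, 5): e=[34,30,84] → X
    (3,2)@(7, 5): e=[50,18,80] → X
    (4,2)@(9, 5): e=[66,6,76] → X
    (5,2)@(11, 5): e=[82,-6,72] → .
    (0,3)@(1, 7): e=[-2,94,56] → .
    (1,3)@(3, 7): e=[14,82,52] → X
    (5,3)@(11, 7): e=[78,34,36] → X
    (6,3)@(13, 7): e=[94,22,32] → X
    (5,4)@(11, 9): e=[74,74,0] → .  [on edge]
  covered (18 px):
    . . . . . . . . . . . .
    X X . . . . . . . . . .
    X X X X X . . . . . . .
    . X X X X X X X . . . .
    . X X X X . . . . . . .

Result: [[0,1],[1,1],[0,2],[1,2],[2,2],[3,2],[4,2],[1,3],[2,3],[3,3],[4,3],[5,3],[6,3],[7,3],[1,4],[2,4],[3,4],[4,4]]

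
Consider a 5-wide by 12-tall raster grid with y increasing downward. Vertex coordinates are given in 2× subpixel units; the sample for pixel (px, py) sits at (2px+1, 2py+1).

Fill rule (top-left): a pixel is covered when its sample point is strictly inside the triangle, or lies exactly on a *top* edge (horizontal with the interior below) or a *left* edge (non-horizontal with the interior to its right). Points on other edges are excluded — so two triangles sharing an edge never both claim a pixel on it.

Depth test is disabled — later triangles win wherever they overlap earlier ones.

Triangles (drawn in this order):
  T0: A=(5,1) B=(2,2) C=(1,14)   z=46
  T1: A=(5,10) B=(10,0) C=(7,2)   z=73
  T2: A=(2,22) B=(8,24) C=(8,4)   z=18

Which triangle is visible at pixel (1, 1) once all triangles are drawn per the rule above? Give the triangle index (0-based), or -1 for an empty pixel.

T0:
  2·area = 35  (B↔C swapped to make it positive)
  edge (5, 1)→(1, 14): d=(-4,13) right/bottom  bias=-1
  edge (1, 14)→(2, 2): d=(1,-12) top-left  bias=+0
  edge (2, 2)→(5, 1): d=(3,-1) top-left  bias=+0
    (2,0)@(5, 1): e=[0,35,0] → ·  [on edge]
    (1,1)@(3, 3): e=[18,13,4] → █
    (2,1)@(5, 3): e=[-8,37,6] → ·
    (1,2)@(3, 5): e=[10,15,10] → █
    (2,2)@(5, 5): e=[-16,39,12] → ·
    (1,3)@(3, 7): e=[2,17,16] → █
    (2,3)@(5, 7): e=[-24,41,18] → ·
    (1,4)@(3, 9): e=[-6,19,22] → ·
  covered (3 px):
    · · · · ·
    · █ · · ·
    · █ · · ·
    · █ · · ·
    · · · · ·
    · · · · ·
    · · · · ·
    · · · · ·
    · · · · ·
    · · · · ·
    · · · · ·
    · · · · ·
T1:
  2·area = 20  (B↔C swapped to make it positive)
  edge (5, 10)→(7, 2): d=(2,-8) top-left  bias=+0
  edge (7, 2)→(10, 0): d=(3,-2) top-left  bias=+0
  edge (10, 0)→(5, 10): d=(-5,10) right/bottom  bias=-1
    (4,0)@(9, 1): e=[14,1,5] → █
    (3,1)@(7, 3): e=[2,3,15] → █
    (4,1)@(9, 3): e=[18,7,-5] → ·
    (3,2)@(7, 5): e=[6,9,5] → █
    (4,2)@(9, 5): e=[22,13,-15] → ·
    (3,3)@(7, 7): e=[10,15,-5] → ·
  covered (3 px):
    · · · · █
    · · · █ ·
    · · · █ ·
    · · · · ·
    · · · · ·
    · · · · ·
    · · · · ·
    · · · · ·
    · · · · ·
    · · · · ·
    · · · · ·
    · · · · ·
T2:
  2·area = 120  (B↔C swapped to make it positive)
  edge (2, 22)→(8, 4): d=(6,-18) top-left  bias=+0
  edge (8, 4)→(8, 24): d=(0,20) right/bottom  bias=-1
  edge (8, 24)→(2, 22): d=(-6,-2) top-left  bias=+0
    (4,0)@(9, 1): e=[0,-20,140] → ·  [on edge]
    (3,3)@(7, 7): e=[0,20,100] → █  [on edge]
    (4,3)@(9, 7): e=[36,-20,104] → ·
    (3,4)@(7, 9): e=[12,20,88] → █
    (4,4)@(9, 9): e=[48,-20,92] → ·
    (3,5)@(7, 11): e=[24,20,76] → █
    (4,5)@(9, 11): e=[60,-20,80] → ·
    (2,6)@(5, 13): e=[0,60,60] → █  [on edge]
    (4,6)@(9, 13): e=[72,-20,68] → ·
    (2,7)@(5, 15): e=[12,60,48] → █
    (4,7)@(9, 15): e=[84,-20,56] → ·
    (2,8)@(5, 17): e=[24,60,36] → █
    (1,9)@(3, 19): e=[0,100,20] → █  [on edge]
    (2,11)@(5, 23): e=[60,60,0] → █  [on edge]
  covered (17 px):
    · · · · ·
    · · · · ·
    · · · · ·
    · · · █ ·
    · · · █ ·
    · · · █ ·
    · · █ █ ·
    · · █ █ ·
    · · █ █ ·
    · █ █ █ ·
    · █ █ █ ·
    · · █ █ ·

Z-buffer (winner per pixel, '.' = empty):
  . . . . 1
  . 0 . 1 .
  . 0 . 1 .
  . 0 . 2 .
  . . . 2 .
  . . . 2 .
  . . 2 2 .
  . . 2 2 .
  . . 2 2 .
  . 2 2 2 .
  . 2 2 2 .
  . . 2 2 .

Answer: 0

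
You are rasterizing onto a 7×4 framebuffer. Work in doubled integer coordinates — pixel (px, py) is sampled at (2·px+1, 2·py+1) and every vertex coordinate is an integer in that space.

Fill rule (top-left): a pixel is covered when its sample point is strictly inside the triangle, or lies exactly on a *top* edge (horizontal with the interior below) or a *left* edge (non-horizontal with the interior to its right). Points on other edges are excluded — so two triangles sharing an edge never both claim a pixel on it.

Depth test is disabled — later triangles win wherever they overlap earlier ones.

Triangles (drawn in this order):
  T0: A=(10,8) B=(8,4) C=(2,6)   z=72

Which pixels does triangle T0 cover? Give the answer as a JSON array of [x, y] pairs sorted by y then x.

T0:
  2·area = 28  (B↔C swapped to make it positive)
  edge (10, 8)→(2, 6): d=(-8,-2) top-left  bias=+0
  edge (2, 6)→(8, 4): d=(6,-2) top-left  bias=+0
  edge (8, 4)→(10, 8): d=(2,4) right/bottom  bias=-1
    (5,1)@(11, 3): e=[42,0,-14] → ·  [on edge]
    (2,2)@(5, 5): e=[14,0,14] → █  [on edge]
    (3,2)@(7, 5): e=[18,4,6] → █
    (4,2)@(9, 5): e=[22,8,-2] → ·
    (2,3)@(5, 7): e=[-2,12,18] → ·
    (3,3)@(7, 7): e=[2,16,10] → █
    (4,3)@(9, 7): e=[6,20,2] → █
    (5,3)@(11, 7): e=[10,24,-6] → ·
  covered (4 px):
    · · · · · · ·
    · · · · · · ·
    · · █ █ · · ·
    · · · █ █ · ·

Answer: [[2,2],[3,2],[3,3],[4,3]]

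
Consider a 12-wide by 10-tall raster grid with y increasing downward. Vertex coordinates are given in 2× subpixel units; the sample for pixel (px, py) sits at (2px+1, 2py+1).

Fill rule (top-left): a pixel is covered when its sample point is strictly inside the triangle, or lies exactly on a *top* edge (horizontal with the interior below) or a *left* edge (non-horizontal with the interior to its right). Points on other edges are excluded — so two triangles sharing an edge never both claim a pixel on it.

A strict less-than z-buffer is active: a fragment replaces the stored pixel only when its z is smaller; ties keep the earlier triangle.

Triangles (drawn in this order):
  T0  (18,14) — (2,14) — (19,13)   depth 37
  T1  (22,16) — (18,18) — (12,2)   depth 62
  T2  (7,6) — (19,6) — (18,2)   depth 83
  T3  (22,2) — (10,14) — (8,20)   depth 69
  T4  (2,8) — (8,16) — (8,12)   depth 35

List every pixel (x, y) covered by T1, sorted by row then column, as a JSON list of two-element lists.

T0:
  2·area = 16
  edge (18, 14)→(2, 14): d=(-16,0) right/bottom  bias=-1
  edge (2, 14)→(19, 13): d=(17,-1) top-left  bias=+0
  edge (19, 13)→(18, 14): d=(-1,1) right/bottom  bias=-1
    (11,4)@(23, 9): e=[80,-64,0] → ·  [on edge]
    (10,5)@(21, 11): e=[48,-32,0] → ·  [on edge]
    (9,6)@(19, 13): e=[16,0,0] → ·  [on edge]
    (8,7)@(17, 15): e=[-16,32,0] → ·  [on edge]
    (7,8)@(15, 17): e=[-48,64,0] → ·  [on edge]
    (6,9)@(13, 19): e=[-80,96,0] → ·  [on edge]
  covered (0 px):
    · · · · · · · · · · · ·
    · · · · · · · · · · · ·
    · · · · · · · · · · · ·
    · · · · · · · · · · · ·
    · · · · · · · · · · · ·
    · · · · · · · · · · · ·
    · · · · · · · · · · · ·
    · · · · · · · · · · · ·
    · · · · · · · · · · · ·
    · · · · · · · · · · · ·
T1:
  2·area = 76
  edge (22, 16)→(18, 18): d=(-4,2) right/bottom  bias=-1
  edge (18, 18)→(12, 2): d=(-6,-16) top-left  bias=+0
  edge (12, 2)→(22, 16): d=(10,14) right/bottom  bias=-1
    (7,3)@(15, 7): e=[50,18,8] → █
    (8,3)@(17, 7): e=[46,50,-20] → ·
    (7,4)@(15, 9): e=[42,6,28] → █
    (8,4)@(17, 9): e=[38,38,0] → ·  [on edge]
    (7,5)@(15, 11): e=[34,-6,48] → ·
    (8,5)@(17, 11): e=[30,26,20] → █
    (9,5)@(19, 11): e=[26,58,-8] → ·
    (8,6)@(17, 13): e=[22,14,40] → █
    (9,6)@(19, 13): e=[18,46,12] → █
    (10,6)@(21, 13): e=[14,78,-16] → ·
    (8,7)@(17, 15): e=[14,2,60] → █
    (10,7)@(21, 15): e=[6,66,4] → █
  covered (9 px):
    · · · · · · · · · · · ·
    · · · · · · · · · · · ·
    · · · · · · · · · · · ·
    · · · · · · · █ · · · ·
    · · · · · · · █ · · · ·
    · · · · · · · · █ · · ·
    · · · · · · · · █ █ · ·
    · · · · · · · · █ █ █ ·
    · · · · · · · · · █ · ·
    · · · · · · · · · · · ·
T2:
  2·area = 48  (B↔C swapped to make it positive)
  edge (7, 6)→(18, 2): d=(11,-4) top-left  bias=+0
  edge (18, 2)→(19, 6): d=(1,4) right/bottom  bias=-1
  edge (19, 6)→(7, 6): d=(-12,0) right/bottom  bias=-1
    (8,1)@(17, 3): e=[7,5,36] → █
    (9,1)@(19, 3): e=[15,-3,36] → ·
    (5,2)@(11, 5): e=[5,31,12] → █
    (6,2)@(13, 5): e=[13,23,12] → █
    (7,2)@(15, 5): e=[21,15,12] → █
    (9,2)@(19, 5): e=[37,-1,12] → ·
    (5,3)@(11, 7): e=[27,33,-12] → ·
    (6,3)@(13, 7): e=[35,25,-12] → ·
    (7,3)@(15, 7): e=[43,17,-12] → ·
    (8,3)@(17, 7): e=[51,9,-12] → ·
  covered (5 px):
    · · · · · · · · · · · ·
    · · · · · · · · █ · · ·
    · · · · · █ █ █ █ · · ·
    · · · · · · · · · · · ·
    · · · · · · · · · · · ·
    · · · · · · · · · · · ·
    · · · · · · · · · · · ·
    · · · · · · · · · · · ·
    · · · · · · · · · · · ·
    · · · · · · · · · · · ·
T3:
  2·area = 48  (B↔C swapped to make it positive)
  edge (22, 2)→(8, 20): d=(-14,18) right/bottom  bias=-1
  edge (8, 20)→(10, 14): d=(2,-6) top-left  bias=+0
  edge (10, 14)→(22, 2): d=(12,-12) top-left  bias=+0
    (11,0)@(23, 1): e=[-4,52,0] → ·  [on edge]
    (10,1)@(21, 3): e=[4,44,0] → █  [on edge]
    (11,1)@(23, 3): e=[-32,56,24] → ·
    (6,2)@(13, 5): e=[120,0,-72] → ·  [on edge]
    (9,2)@(19, 5): e=[12,36,0] → █  [on edge]
    (10,2)@(21, 5): e=[-24,48,24] → ·
    (8,3)@(17, 7): e=[20,28,0] → █  [on edge]
    (9,3)@(19, 7): e=[-16,40,24] → ·
    (7,4)@(15, 9): e=[28,20,0] → █  [on edge]
    (8,4)@(17, 9): e=[-8,32,24] → ·
    (5,5)@(11, 11): e=[72,0,-24] → ·  [on edge]
    (6,5)@(13, 11): e=[36,12,0] → █  [on edge]
    (7,5)@(15, 11): e=[0,24,24] → ·  [on edge]
    (5,6)@(11, 13): e=[44,4,0] → █  [on edge]
    (4,7)@(9, 15): e=[52,-4,0] → ·  [on edge]
    (3,8)@(7, 17): e=[60,-12,0] → ·  [on edge]
    (4,8)@(9, 17): e=[24,0,24] → █  [on edge]
    (2,9)@(5, 19): e=[68,-20,0] → ·  [on edge]
  covered (9 px):
    · · · · · · · · · · · ·
    · · · · · · · · · · █ ·
    · · · · · · · · · █ · ·
    · · · · · · · · █ · · ·
    · · · · · · · █ · · · ·
    · · · · · · █ · · · · ·
    · · · · · █ █ · · · · ·
    · · · · · █ · · · · · ·
    · · · · █ · · · · · · ·
    · · · · · · · · · · · ·
T4:
  2·area = 24  (B↔C swapped to make it positive)
  edge (2, 8)→(8, 12): d=(6,4) right/bottom  bias=-1
  edge (8, 12)→(8, 16): d=(0,4) right/bottom  bias=-1
  edge (8, 16)→(2, 8): d=(-6,-8) top-left  bias=+0
    (1,4)@(3, 9): e=[2,20,2] → █
    (2,4)@(5, 9): e=[-6,12,18] → ·
    (1,5)@(3, 11): e=[14,20,-10] → ·
    (2,5)@(5, 11): e=[6,12,6] → █
    (3,5)@(7, 11): e=[-2,4,22] → ·
    (2,6)@(5, 13): e=[18,12,-6] → ·
    (3,6)@(7, 13): e=[10,4,10] → █
    (4,6)@(9, 13): e=[2,-4,26] → ·
    (3,7)@(7, 15): e=[22,4,-2] → ·
  covered (3 px):
    · · · · · · · · · · · ·
    · · · · · · · · · · · ·
    · · · · · · · · · · · ·
    · · · · · · · · · · · ·
    · █ · · · · · · · · · ·
    · · █ · · · · · · · · ·
    · · · █ · · · · · · · ·
    · · · · · · · · · · · ·
    · · · · · · · · · · · ·
    · · · · · · · · · · · ·

Result: [[7,3],[7,4],[8,5],[8,6],[9,6],[8,7],[9,7],[10,7],[9,8]]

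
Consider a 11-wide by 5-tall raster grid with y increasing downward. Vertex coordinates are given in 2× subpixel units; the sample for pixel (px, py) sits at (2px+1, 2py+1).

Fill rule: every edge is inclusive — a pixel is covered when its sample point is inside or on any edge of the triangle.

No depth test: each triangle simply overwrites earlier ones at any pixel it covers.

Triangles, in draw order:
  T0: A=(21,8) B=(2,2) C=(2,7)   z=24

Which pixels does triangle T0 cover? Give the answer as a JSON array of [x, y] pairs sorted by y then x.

T0:
  2·area = 95  (B↔C swapped to make it positive)
  edge (21, 8)→(2, 7): d=(-19,-1) inclusive
  edge (2, 7)→(2, 2): d=(0,-5) inclusive
  edge (2, 2)→(21, 8): d=(19,6) inclusive
    (1,1)@(3, 3): e=[77,5,13] → X
    (2,1)@(5, 3): e=[79,15,1] → X
    (3,1)@(7, 3): e=[81,25,-11] → .
    (1,2)@(3, 5): e=[39,5,51] → X
    (3,2)@(7, 5): e=[43,25,27] → X
    (4,2)@(9, 5): e=[45,35,15] → X
    (5,2)@(11, 5): e=[47,45,3] → X
    (6,2)@(13, 5): e=[49,55,-9] → .
    (1,3)@(3, 7): e=[1,5,89] → X
    (6,3)@(13, 7): e=[11,55,29] → X
    (7,3)@(15, 7): e=[13,65,17] → X
    (8,3)@(17, 7): e=[15,75,5] → X
  covered (15 px):
    . . . . . . . . . . .
    . X X . . . . . . . .
    . X X X X X . . . . .
    . X X X X X X X X . .
    . . . . . . . . . . .

Final: [[1,1],[2,1],[1,2],[2,2],[3,2],[4,2],[5,2],[1,3],[2,3],[3,3],[4,3],[5,3],[6,3],[7,3],[8,3]]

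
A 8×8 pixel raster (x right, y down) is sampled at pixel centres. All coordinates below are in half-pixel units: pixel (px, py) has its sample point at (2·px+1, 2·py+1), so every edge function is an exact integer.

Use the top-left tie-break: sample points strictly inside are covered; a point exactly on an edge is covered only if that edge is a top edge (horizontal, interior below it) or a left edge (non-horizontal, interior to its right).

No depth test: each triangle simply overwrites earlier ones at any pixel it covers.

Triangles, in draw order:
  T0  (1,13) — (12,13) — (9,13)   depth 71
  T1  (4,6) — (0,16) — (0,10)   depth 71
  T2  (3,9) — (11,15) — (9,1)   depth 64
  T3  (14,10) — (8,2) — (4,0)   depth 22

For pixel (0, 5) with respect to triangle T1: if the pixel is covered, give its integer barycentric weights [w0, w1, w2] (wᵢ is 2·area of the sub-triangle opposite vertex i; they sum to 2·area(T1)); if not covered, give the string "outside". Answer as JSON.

T0:
  degenerate (2·area = 0) — covers nothing
T1:
  2·area = 24
  edge (4, 6)→(0, 16): d=(-4,10) right/bottom  bias=-1
  edge (0, 16)→(0, 10): d=(0,-6) top-left  bias=+0
  edge (0, 10)→(4, 6): d=(4,-4) top-left  bias=+0
    (4,0)@(9, 1): e=[-30,54,0] → ·  [on edge]
    (3,1)@(7, 3): e=[-18,42,0] → ·  [on edge]
    (2,2)@(5, 5): e=[-6,30,0] → ·  [on edge]
    (1,3)@(3, 7): e=[6,18,0] → █  [on edge]
    (2,3)@(5, 7): e=[-14,30,8] → ·
    (0,4)@(1, 9): e=[18,6,0] → █  [on edge]
    (1,4)@(3, 9): e=[-2,18,8] → ·
    (0,5)@(1, 11): e=[10,6,8] → █
    (1,5)@(3, 11): e=[-10,18,16] → ·
    (0,6)@(1, 13): e=[2,6,16] → █
    (1,6)@(3, 13): e=[-18,18,24] → ·
    (0,7)@(1, 15): e=[-6,6,24] → ·
  covered (4 px):
    · · · · · · · ·
    · · · · · · · ·
    · · · · · · · ·
    · █ · · · · · ·
    █ · · · · · · ·
    █ · · · · · · ·
    █ · · · · · · ·
    · · · · · · · ·
T2:
  2·area = 100  (B↔C swapped to make it positive)
  edge (3, 9)→(9, 1): d=(6,-8) top-left  bias=+0
  edge (9, 1)→(11, 15): d=(2,14) right/bottom  bias=-1
  edge (11, 15)→(3, 9): d=(-8,-6) top-left  bias=+0
    (4,0)@(9, 1): e=[0,0,100] → ·  [on edge]
    (4,1)@(9, 3): e=[12,4,84] → █
    (5,1)@(11, 3): e=[28,-24,96] → ·
    (3,2)@(7, 5): e=[8,36,56] → █
    (5,2)@(11, 5): e=[40,-20,80] → ·
    (2,3)@(5, 7): e=[4,68,28] → █
    (5,3)@(11, 7): e=[52,-16,64] → ·
    (1,4)@(3, 9): e=[0,100,0] → █  [on edge]
    (5,4)@(11, 9): e=[64,-12,48] → ·
    (1,5)@(3, 11): e=[12,104,-16] → ·
    (2,5)@(5, 11): e=[28,76,-4] → ·
    (3,5)@(7, 11): e=[44,48,8] → █
    (5,7)@(11, 15): e=[100,0,0] → ·  [on edge]
  covered (13 px):
    · · · · · · · ·
    · · · · █ · · ·
    · · · █ █ · · ·
    · · █ █ █ · · ·
    · █ █ █ █ · · ·
    · · · █ █ · · ·
    · · · · █ · · ·
    · · · · · · · ·
T3:
  2·area = 20  (B↔C swapped to make it positive)
  edge (14, 10)→(4, 0): d=(-10,-10) top-left  bias=+0
  edge (4, 0)→(8, 2): d=(4,2) right/bottom  bias=-1
  edge (8, 2)→(14, 10): d=(6,8) right/bottom  bias=-1
    (2,0)@(5, 1): e=[0,2,18] → █  [on edge]
    (3,0)@(7, 1): e=[20,-2,2] → ·
    (2,1)@(5, 3): e=[-20,10,30] → ·
    (3,1)@(7, 3): e=[0,6,14] → █  [on edge]
    (4,1)@(9, 3): e=[20,2,-2] → ·
    (3,2)@(7, 5): e=[-20,14,26] → ·
    (4,2)@(9, 5): e=[0,10,10] → █  [on edge]
    (5,2)@(11, 5): e=[20,6,-6] → ·
    (4,3)@(9, 7): e=[-20,18,22] → ·
    (5,3)@(11, 7): e=[0,14,6] → █  [on edge]
    (6,3)@(13, 7): e=[20,10,-10] → ·
    (5,4)@(11, 9): e=[-20,22,18] → ·
    (6,4)@(13, 9): e=[0,18,2] → █  [on edge]
    (7,5)@(15, 11): e=[0,22,-2] → ·  [on edge]
  covered (5 px):
    · · █ · · · · ·
    · · · █ · · · ·
    · · · · █ · · ·
    · · · · · █ · ·
    · · · · · · █ ·
    · · · · · · · ·
    · · · · · · · ·
    · · · · · · · ·

Result: [6,8,10]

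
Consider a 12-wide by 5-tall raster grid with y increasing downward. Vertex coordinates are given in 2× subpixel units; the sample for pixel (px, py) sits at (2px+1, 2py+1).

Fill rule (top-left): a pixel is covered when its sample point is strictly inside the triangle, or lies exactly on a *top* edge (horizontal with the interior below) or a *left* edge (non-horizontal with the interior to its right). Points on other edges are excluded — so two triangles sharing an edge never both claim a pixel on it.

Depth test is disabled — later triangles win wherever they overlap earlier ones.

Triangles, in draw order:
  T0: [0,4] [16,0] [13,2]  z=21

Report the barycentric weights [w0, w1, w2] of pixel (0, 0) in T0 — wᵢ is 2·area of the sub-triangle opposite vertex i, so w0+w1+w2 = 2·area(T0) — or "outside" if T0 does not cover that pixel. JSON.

T0:
  2·area = 20
  edge (0, 4)→(16, 0): d=(16,-4) top-left  bias=+0
  edge (16, 0)→(13, 2): d=(-3,2) right/bottom  bias=-1
  edge (13, 2)→(0, 4): d=(-13,2) right/bottom  bias=-1
    (6,0)@(13, 1): e=[4,3,13] → #
    (7,0)@(15, 1): e=[12,-1,9] → ·
    (2,1)@(5, 3): e=[4,13,3] → #
    (3,1)@(7, 3): e=[12,9,-1] → ·
    (6,1)@(13, 3): e=[36,-3,-13] → ·
    (2,2)@(5, 5): e=[36,7,-23] → ·
  covered (2 px):
    · · · · · · # · · · · ·
    · · # · · · · · · · · ·
    · · · · · · · · · · · ·
    · · · · · · · · · · · ·
    · · · · · · · · · · · ·

Answer: "outside"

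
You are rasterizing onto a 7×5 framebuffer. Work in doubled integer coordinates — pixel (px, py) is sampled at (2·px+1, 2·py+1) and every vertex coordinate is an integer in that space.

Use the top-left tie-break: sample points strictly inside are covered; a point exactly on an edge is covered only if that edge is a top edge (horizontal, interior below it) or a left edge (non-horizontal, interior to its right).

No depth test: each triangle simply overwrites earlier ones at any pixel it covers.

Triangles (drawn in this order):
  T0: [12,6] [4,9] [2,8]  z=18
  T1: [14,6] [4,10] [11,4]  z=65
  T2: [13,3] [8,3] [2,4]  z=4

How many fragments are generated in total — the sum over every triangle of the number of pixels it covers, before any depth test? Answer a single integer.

T0:
  2·area = 14
  edge (12, 6)→(4, 9): d=(-8,3) right/bottom  bias=-1
  edge (4, 9)→(2, 8): d=(-2,-1) top-left  bias=+0
  edge (2, 8)→(12, 6): d=(10,-2) top-left  bias=+0
    (3,3)@(7, 7): e=[7,7,0] → █  [on edge]
    (4,3)@(9, 7): e=[1,9,4] → █
    (5,3)@(11, 7): e=[-5,11,8] → ·
    (3,4)@(7, 9): e=[-9,3,20] → ·
    (4,4)@(9, 9): e=[-15,5,24] → ·
  covered (2 px):
    · · · · · · ·
    · · · · · · ·
    · · · · · · ·
    · · · █ █ · ·
    · · · · · · ·
T1:
  2·area = 32
  edge (14, 6)→(4, 10): d=(-10,4) right/bottom  bias=-1
  edge (4, 10)→(11, 4): d=(7,-6) top-left  bias=+0
  edge (11, 4)→(14, 6): d=(3,2) right/bottom  bias=-1
    (5,2)@(11, 5): e=[22,7,3] → █
    (6,2)@(13, 5): e=[14,19,-1] → ·
    (4,3)@(9, 7): e=[10,9,13] → █
    (6,3)@(13, 7): e=[-6,33,5] → ·
    (4,4)@(9, 9): e=[-10,23,19] → ·
    (5,4)@(11, 9): e=[-18,35,15] → ·
  covered (3 px):
    · · · · · · ·
    · · · · · · ·
    · · · · · █ ·
    · · · · █ █ ·
    · · · · · · ·
T2:
  2·area = 5  (B↔C swapped to make it positive)
  edge (13, 3)→(2, 4): d=(-11,1) right/bottom  bias=-1
  edge (2, 4)→(8, 3): d=(6,-1) top-left  bias=+0
  edge (8, 3)→(13, 3): d=(5,0) top-left  bias=+0
    (0,1)@(1, 3): e=[12,-7,0] → ·  [on edge]
    (1,1)@(3, 3): e=[10,-5,0] → ·  [on edge]
    (2,1)@(5, 3): e=[8,-3,0] → ·  [on edge]
    (3,1)@(7, 3): e=[6,-1,0] → ·  [on edge]
    (4,1)@(9, 3): e=[4,1,0] → █  [on edge]
    (5,1)@(11, 3): e=[2,3,0] → █  [on edge]
    (6,1)@(13, 3): e=[0,5,0] → ·  [on edge]
    (4,2)@(9, 5): e=[-18,13,10] → ·
    (5,2)@(11, 5): e=[-20,15,10] → ·
  covered (2 px):
    · · · · · · ·
    · · · · █ █ ·
    · · · · · · ·
    · · · · · · ·
    · · · · · · ·

Result: 7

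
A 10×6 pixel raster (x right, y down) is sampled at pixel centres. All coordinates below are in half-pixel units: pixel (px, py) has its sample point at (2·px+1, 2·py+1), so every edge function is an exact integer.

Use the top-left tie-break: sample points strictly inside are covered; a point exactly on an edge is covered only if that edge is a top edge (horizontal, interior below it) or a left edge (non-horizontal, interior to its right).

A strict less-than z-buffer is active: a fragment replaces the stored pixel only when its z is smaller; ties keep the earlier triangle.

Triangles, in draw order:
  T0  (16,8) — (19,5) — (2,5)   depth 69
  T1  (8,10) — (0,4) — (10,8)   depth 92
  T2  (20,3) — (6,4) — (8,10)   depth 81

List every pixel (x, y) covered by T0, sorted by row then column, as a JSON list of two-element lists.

T0:
  2·area = 51  (B↔C swapped to make it positive)
  edge (16, 8)→(2, 5): d=(-14,-3) top-left  bias=+0
  edge (2, 5)→(19, 5): d=(17,0) top-left  bias=+0
  edge (19, 5)→(16, 8): d=(-3,3) right/bottom  bias=-1
    (0,2)@(1, 5): e=[-3,0,54] → ·  [on edge]
    (1,2)@(3, 5): e=[3,0,48] → █  [on edge]
    (2,2)@(5, 5): e=[9,0,42] → █  [on edge]
    (3,2)@(7, 5): e=[15,0,36] → █  [on edge]
    (4,2)@(9, 5): e=[21,0,30] → █  [on edge]
    (5,2)@(11, 5): e=[27,0,24] → █  [on edge]
    (6,2)@(13, 5): e=[33,0,18] → █  [on edge]
    (7,2)@(15, 5): e=[39,0,12] → █  [on edge]
    (8,2)@(17, 5): e=[45,0,6] → █  [on edge]
    (9,2)@(19, 5): e=[51,0,0] → ·  [on edge]
    (1,3)@(3, 7): e=[-25,34,42] → ·
    (2,3)@(5, 7): e=[-19,34,36] → ·
    (8,3)@(17, 7): e=[17,34,0] → ·  [on edge]
    (7,4)@(15, 9): e=[-17,68,0] → ·  [on edge]
    (6,5)@(13, 11): e=[-51,102,0] → ·  [on edge]
  covered (10 px):
    · · · · · · · · · ·
    · · · · · · · · · ·
    · █ █ █ █ █ █ █ █ ·
    · · · · · · █ █ · ·
    · · · · · · · · · ·
    · · · · · · · · · ·
T1:
  2·area = 28
  edge (8, 10)→(0, 4): d=(-8,-6) top-left  bias=+0
  edge (0, 4)→(10, 8): d=(10,4) right/bottom  bias=-1
  edge (10, 8)→(8, 10): d=(-2,2) right/bottom  bias=-1
    (8,0)@(17, 1): e=[126,-98,0] → ·  [on edge]
    (7,1)@(15, 3): e=[98,-70,0] → ·  [on edge]
    (6,2)@(13, 5): e=[70,-42,0] → ·  [on edge]
    (2,3)@(5, 7): e=[6,10,12] → █
    (3,3)@(7, 7): e=[18,2,8] → █
    (4,3)@(9, 7): e=[30,-6,4] → ·
    (5,3)@(11, 7): e=[42,-14,0] → ·  [on edge]
    (2,4)@(5, 9): e=[-10,30,8] → ·
    (3,4)@(7, 9): e=[2,22,4] → █
    (4,4)@(9, 9): e=[14,14,0] → ·  [on edge]
    (3,5)@(7, 11): e=[-14,42,0] → ·  [on edge]
  covered (3 px):
    · · · · · · · · · ·
    · · · · · · · · · ·
    · · · · · · · · · ·
    · · █ █ · · · · · ·
    · · · █ · · · · · ·
    · · · · · · · · · ·
T2:
  2·area = 86  (B↔C swapped to make it positive)
  edge (20, 3)→(8, 10): d=(-12,7) right/bottom  bias=-1
  edge (8, 10)→(6, 4): d=(-2,-6) top-left  bias=+0
  edge (6, 4)→(20, 3): d=(14,-1) top-left  bias=+0
    (2,0)@(5, 1): e=[129,0,-43] → ·  [on edge]
    (3,2)@(7, 5): e=[67,4,15] → █
    (4,2)@(9, 5): e=[53,16,17] → █
    (5,2)@(11, 5): e=[39,28,19] → █
    (6,2)@(13, 5): e=[25,40,21] → █
    (7,2)@(15, 5): e=[11,52,23] → █
    (8,2)@(17, 5): e=[-3,64,25] → ·
    (3,3)@(7, 7): e=[43,0,43] → █  [on edge]
    (7,3)@(15, 7): e=[-13,48,51] → ·
    (3,4)@(7, 9): e=[19,-4,71] → ·
    (4,4)@(9, 9): e=[5,8,73] → █
    (5,4)@(11, 9): e=[-9,20,75] → ·
  covered (10 px):
    · · · · · · · · · ·
    · · · · · · · · · ·
    · · · █ █ █ █ █ · ·
    · · · █ █ █ █ · · ·
    · · · · █ · · · · ·
    · · · · · · · · · ·

Answer: [[1,2],[2,2],[3,2],[4,2],[5,2],[6,2],[7,2],[8,2],[6,3],[7,3]]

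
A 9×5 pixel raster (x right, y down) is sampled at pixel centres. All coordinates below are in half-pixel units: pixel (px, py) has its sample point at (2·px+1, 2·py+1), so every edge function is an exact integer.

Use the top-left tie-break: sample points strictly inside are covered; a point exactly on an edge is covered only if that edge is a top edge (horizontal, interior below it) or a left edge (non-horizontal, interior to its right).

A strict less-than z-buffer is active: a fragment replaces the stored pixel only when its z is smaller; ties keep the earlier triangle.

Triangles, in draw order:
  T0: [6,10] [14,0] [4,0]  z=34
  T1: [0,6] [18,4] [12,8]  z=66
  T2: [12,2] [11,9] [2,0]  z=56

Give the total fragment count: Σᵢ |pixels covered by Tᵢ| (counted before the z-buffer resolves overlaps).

T0:
  2·area = 100  (B↔C swapped to make it positive)
  edge (6, 10)→(4, 0): d=(-2,-10) top-left  bias=+0
  edge (4, 0)→(14, 0): d=(10,0) top-left  bias=+0
  edge (14, 0)→(6, 10): d=(-8,10) right/bottom  bias=-1
    (2,0)@(5, 1): e=[8,10,82] → X
    (3,0)@(7, 1): e=[28,10,62] → X
    (4,0)@(9, 1): e=[48,10,42] → X
    (5,0)@(11, 1): e=[68,10,22] → X
    (6,0)@(13, 1): e=[88,10,2] → X
    (7,0)@(15, 1): e=[108,10,-18] → .
    (2,1)@(5, 3): e=[4,30,66] → X
    (6,1)@(13, 3): e=[84,30,-14] → .
    (2,2)@(5, 5): e=[0,50,50] → X  [on edge]
    (5,2)@(11, 5): e=[60,50,-10] → .
    (2,3)@(5, 7): e=[-4,70,34] → .
    (3,3)@(7, 7): e=[16,70,14] → X
  covered (13 px):
    . . X X X X X . .
    . . X X X X . . .
    . . X X X . . . .
    . . . X . . . . .
    . . . . . . . . .
T1:
  2·area = 60
  edge (0, 6)→(18, 4): d=(18,-2) top-left  bias=+0
  edge (18, 4)→(12, 8): d=(-6,4) right/bottom  bias=-1
  edge (12, 8)→(0, 6): d=(-12,-2) top-left  bias=+0
    (4,2)@(9, 5): e=[0,30,30] → X  [on edge]
    (5,2)@(11, 5): e=[4,22,34] → X
    (6,2)@(13, 5): e=[8,14,38] → X
    (7,2)@(15, 5): e=[12,6,42] → X
    (8,2)@(17, 5): e=[16,-2,46] → .
    (3,3)@(7, 7): e=[32,26,2] → X
    (7,3)@(15, 7): e=[48,-6,18] → .
    (3,4)@(7, 9): e=[68,14,-22] → .
    (4,4)@(9, 9): e=[72,6,-18] → .
    (5,4)@(11, 9): e=[76,-2,-14] → .
    (6,4)@(13, 9): e=[80,-10,-10] → .
  covered (8 px):
    . . . . . . . . .
    . . . . . . . . .
    . . . . X X X X .
    . . . X X X X . .
    . . . . . . . . .
T2:
  2·area = 72
  edge (12, 2)→(11, 9): d=(-1,7) right/bottom  bias=-1
  edge (11, 9)→(2, 0): d=(-9,-9) top-left  bias=+0
  edge (2, 0)→(12, 2): d=(10,2) right/bottom  bias=-1
    (1,0)@(3, 1): e=[64,0,8] → X  [on edge]
    (2,0)@(5, 1): e=[50,18,4] → X
    (3,0)@(7, 1): e=[36,36,0] → .  [on edge]
    (1,1)@(3, 3): e=[62,-18,28] → .
    (2,1)@(5, 3): e=[48,0,24] → X  [on edge]
    (3,1)@(7, 3): e=[34,18,20] → X
    (4,1)@(9, 3): e=[20,36,16] → X
    (5,1)@(11, 3): e=[6,54,12] → X
    (6,1)@(13, 3): e=[-8,72,8] → .
    (8,1)@(17, 3): e=[-36,108,0] → .  [on edge]
    (2,2)@(5, 5): e=[46,-18,44] → .
    (3,2)@(7, 5): e=[32,0,40] → X  [on edge]
    (4,3)@(9, 7): e=[16,0,56] → X  [on edge]
    (5,4)@(11, 9): e=[0,0,72] → .  [on edge]
  covered (11 px):
    . X X . . . . . .
    . . X X X X . . .
    . . . X X X . . .
    . . . . X X . . .
    . . . . . . . . .

Final: 32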